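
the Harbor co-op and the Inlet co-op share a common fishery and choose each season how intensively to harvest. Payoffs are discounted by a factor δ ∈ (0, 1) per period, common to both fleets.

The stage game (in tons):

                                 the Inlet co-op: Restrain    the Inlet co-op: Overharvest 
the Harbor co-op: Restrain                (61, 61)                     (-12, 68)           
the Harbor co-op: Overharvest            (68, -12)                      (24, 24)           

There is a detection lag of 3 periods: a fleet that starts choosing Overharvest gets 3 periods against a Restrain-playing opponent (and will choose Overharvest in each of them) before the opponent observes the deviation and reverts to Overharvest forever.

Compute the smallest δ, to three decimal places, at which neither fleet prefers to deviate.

A deviator earns 68 for 3 periods, then 24 forever; cooperating earns 61 forever. Multiplying the IC by (1−δ):
61 ≥ 68(1−δ^3) + 24δ^3, so 44·δ^3 ≥ 7 and δ^3 ≥ 7/44.
δ ≥ (7/44)^(1/3) ≈ 0.542.

0.542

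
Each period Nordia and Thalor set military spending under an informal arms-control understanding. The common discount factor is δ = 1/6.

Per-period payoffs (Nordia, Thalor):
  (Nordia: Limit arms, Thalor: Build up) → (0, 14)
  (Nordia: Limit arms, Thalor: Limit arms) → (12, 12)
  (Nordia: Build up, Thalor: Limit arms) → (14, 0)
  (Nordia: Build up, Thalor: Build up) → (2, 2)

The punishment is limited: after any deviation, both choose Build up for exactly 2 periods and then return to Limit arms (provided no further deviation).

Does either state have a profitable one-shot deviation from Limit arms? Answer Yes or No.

Yes

IC: δ+…+δ^2 ≥ (14−12)/(12−2) = 1/5.
At δ = 1/6: partial sum = 0.1944 < 0.2000. Cooperation not sustainable.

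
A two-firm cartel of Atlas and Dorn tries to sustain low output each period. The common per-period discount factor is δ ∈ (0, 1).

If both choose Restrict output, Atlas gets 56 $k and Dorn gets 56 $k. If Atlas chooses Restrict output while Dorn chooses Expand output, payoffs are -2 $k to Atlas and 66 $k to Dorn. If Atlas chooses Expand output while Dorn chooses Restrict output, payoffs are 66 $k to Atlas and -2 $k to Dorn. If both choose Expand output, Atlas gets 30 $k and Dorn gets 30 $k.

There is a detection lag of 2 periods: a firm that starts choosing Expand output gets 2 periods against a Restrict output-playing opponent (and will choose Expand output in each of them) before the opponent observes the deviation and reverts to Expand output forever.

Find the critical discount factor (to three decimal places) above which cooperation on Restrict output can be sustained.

0.527

Deviating for the 2 undetected periods gains 66−56 = 10 per period over cooperation, then loses 56−30 = 26 per period forever once punishment starts.
Gain: 10(1 + δ + … + δ^1); loss: 26·δ^2/(1−δ).
No profitable deviation ⇔ 10(1−δ^2) ≤ 26·δ^2, i.e. δ^2 ≥ 10/(10+26) = 5/18.
Hence δ ≥ (5/18)^(1/2) ≈ 0.527.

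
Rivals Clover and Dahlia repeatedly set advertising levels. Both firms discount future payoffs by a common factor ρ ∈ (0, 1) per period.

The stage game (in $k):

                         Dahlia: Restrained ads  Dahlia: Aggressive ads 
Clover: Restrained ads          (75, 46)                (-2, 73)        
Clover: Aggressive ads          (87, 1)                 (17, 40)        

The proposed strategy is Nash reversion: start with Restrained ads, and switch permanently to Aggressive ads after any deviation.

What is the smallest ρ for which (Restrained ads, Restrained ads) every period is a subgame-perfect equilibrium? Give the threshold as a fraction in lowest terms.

Clover's threshold: (87−75)/(87−17) = 6/35.
Dahlia's threshold: (73−46)/(73−40) = 9/11.
6/35 < 9/11, so Dahlia binds and ρ* = 9/11.

9/11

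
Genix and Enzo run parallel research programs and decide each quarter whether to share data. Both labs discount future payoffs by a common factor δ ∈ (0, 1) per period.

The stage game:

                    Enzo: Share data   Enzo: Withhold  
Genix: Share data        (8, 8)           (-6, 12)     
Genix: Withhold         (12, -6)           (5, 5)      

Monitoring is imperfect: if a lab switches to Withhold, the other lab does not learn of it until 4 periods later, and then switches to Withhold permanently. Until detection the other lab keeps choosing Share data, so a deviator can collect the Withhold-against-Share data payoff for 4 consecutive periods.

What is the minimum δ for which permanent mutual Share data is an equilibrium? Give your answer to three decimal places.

Deviating for the 4 undetected periods gains 12−8 = 4 per period over cooperation, then loses 8−5 = 3 per period forever once punishment starts.
Gain: 4(1 + δ + … + δ^3); loss: 3·δ^4/(1−δ).
No profitable deviation ⇔ 4(1−δ^4) ≤ 3·δ^4, i.e. δ^4 ≥ 4/(4+3) = 4/7.
Hence δ ≥ (4/7)^(1/4) ≈ 0.869.

0.869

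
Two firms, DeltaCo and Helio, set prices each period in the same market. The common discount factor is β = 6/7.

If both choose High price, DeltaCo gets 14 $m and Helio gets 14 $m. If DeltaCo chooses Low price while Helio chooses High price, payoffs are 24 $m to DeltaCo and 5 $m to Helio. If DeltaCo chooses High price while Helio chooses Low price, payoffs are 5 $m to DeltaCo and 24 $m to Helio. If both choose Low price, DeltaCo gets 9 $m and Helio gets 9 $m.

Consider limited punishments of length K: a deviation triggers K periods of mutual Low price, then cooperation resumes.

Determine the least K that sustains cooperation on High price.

3

No profitable deviation requires (14−9)(β+…+β^K) ≥ 24−14, i.e. β+…+β^K ≥ 2 ≈ 2.0000.
With β = 6/7, the partial sums are K=1: 0.8571, K=2: 1.5918, K=3: 2.2216.
K = 3 is the first length at which the sum reaches 2.0000.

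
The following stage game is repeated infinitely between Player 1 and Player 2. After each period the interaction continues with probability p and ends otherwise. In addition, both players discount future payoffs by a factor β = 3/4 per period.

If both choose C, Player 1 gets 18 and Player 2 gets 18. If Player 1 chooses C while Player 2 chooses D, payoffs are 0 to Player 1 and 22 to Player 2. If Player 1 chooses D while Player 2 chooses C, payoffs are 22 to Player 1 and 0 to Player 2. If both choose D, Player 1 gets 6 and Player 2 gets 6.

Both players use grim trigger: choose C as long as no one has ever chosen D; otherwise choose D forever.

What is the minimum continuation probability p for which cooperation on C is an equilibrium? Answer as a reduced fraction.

Expected continuation weight on next period's payoff is β·p = 3/4·p, which plays the role of the discount factor.
Cooperation requires 3/4·p ≥ (22−18)/(22−6) = 1/4, hence p ≥ 1/3.

1/3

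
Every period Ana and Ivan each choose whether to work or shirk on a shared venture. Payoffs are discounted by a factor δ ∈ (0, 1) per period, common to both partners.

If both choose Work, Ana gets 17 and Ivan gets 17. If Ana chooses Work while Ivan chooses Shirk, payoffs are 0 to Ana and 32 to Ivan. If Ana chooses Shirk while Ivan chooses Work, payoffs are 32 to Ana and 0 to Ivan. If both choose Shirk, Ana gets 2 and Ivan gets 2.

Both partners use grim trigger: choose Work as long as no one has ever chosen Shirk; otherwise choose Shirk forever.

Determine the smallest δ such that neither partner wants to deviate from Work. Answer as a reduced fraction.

Under grim trigger the critical discount factor is (T−C)/(T−P) with T = 32, C = 17, P = 2.
δ* = (32−17)/(32−2) = 15/30 = 1/2.

1/2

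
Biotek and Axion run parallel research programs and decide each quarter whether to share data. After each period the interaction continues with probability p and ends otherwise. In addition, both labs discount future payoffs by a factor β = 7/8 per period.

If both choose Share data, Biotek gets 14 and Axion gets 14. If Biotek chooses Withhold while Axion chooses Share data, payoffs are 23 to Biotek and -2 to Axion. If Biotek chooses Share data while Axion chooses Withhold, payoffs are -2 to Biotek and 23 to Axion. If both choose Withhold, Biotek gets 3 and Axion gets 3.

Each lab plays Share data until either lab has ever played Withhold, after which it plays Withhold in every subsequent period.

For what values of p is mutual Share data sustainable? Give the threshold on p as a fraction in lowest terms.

Expected continuation weight on next period's payoff is β·p = 7/8·p, which plays the role of the discount factor.
Cooperation requires 7/8·p ≥ (23−14)/(23−3) = 9/20, hence p ≥ 18/35.

18/35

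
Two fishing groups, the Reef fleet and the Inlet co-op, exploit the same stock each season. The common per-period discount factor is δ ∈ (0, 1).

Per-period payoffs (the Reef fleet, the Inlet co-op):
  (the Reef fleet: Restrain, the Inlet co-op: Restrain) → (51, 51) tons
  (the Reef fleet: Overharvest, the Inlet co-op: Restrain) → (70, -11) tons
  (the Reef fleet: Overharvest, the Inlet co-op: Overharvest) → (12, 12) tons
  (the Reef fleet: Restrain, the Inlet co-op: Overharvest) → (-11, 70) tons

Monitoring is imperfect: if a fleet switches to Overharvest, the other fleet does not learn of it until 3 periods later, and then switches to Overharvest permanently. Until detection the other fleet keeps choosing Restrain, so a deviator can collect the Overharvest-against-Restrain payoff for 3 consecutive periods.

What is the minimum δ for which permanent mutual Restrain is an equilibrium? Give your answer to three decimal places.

A deviator earns 70 for 3 periods, then 12 forever; cooperating earns 51 forever. Multiplying the IC by (1−δ):
51 ≥ 70(1−δ^3) + 12δ^3, so 58·δ^3 ≥ 19 and δ^3 ≥ 19/58.
δ ≥ (19/58)^(1/3) ≈ 0.689.

0.689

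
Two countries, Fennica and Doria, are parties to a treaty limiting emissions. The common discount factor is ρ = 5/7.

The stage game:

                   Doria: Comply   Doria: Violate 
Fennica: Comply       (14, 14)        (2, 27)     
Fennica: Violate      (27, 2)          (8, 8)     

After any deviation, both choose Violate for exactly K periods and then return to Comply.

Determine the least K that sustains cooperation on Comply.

6

Need Σ_{k=1}^{K} ρ^k ≥ (27−14)/(14−8) = 2.1667 at ρ = 5/7.
At K = 5 the sum is 2.0352 < 2.1667; at K = 6 it is 2.1680 ≥ 2.1667.
So the minimum punishment length is K = 6.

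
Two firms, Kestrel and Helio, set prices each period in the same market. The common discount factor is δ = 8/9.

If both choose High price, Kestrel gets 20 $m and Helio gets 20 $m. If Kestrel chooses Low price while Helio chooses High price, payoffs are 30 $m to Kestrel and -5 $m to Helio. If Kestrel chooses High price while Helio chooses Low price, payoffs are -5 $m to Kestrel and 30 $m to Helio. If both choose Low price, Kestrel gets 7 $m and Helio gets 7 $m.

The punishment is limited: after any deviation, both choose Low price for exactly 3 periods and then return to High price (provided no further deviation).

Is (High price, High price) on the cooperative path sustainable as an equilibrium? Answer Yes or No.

Yes

A one-shot deviation gives 30 now, then 7 for 3 periods, then back to 20.
Gain from deviating: (30−20) today; loss: (20−7) in each of the next 3 periods.
No-deviation condition: (20−7)(δ+…+δ^3) ≥ 30−20, i.e. δ+…+δ^3 ≥ 10/13.
At δ = 8/9: δ+…+δ^3 = 2.3813 ≥ 0.7692.
So cooperation is sustainable.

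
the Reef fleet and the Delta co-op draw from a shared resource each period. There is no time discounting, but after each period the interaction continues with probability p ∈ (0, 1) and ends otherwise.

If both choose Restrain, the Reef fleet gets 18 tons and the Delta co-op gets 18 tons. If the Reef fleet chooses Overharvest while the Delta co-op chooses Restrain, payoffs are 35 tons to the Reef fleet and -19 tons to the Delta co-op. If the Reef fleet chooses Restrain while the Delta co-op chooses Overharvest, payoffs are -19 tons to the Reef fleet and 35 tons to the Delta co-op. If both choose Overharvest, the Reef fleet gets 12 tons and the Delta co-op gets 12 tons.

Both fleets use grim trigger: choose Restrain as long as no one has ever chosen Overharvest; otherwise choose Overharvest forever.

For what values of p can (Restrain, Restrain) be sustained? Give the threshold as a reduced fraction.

17/23

With no time discounting, the continuation probability p plays the role of the discount factor.
Grim-trigger IC: 18/(1−p) ≥ 35 + 12p/(1−p) ⇒ p ≥ (35−18)/(35−12) = 17/23.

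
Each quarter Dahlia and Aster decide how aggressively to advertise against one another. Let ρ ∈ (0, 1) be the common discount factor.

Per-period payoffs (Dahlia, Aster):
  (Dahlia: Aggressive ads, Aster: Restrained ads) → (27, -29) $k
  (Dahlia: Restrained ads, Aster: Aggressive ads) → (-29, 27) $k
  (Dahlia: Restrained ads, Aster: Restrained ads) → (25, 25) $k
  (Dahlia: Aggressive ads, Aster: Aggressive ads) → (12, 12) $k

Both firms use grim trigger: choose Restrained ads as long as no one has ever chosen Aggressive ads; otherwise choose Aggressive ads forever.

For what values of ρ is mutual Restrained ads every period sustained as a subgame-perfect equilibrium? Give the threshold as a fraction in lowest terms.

Cooperation forever yields 25 each period: 25/(1−ρ).
Deviating yields 27 once, then 12 forever: 27 + 12ρ/(1−ρ).
No profitable deviation requires 25/(1−ρ) ≥ 27 + 12ρ/(1−ρ).
Multiplying by (1−ρ): 25 ≥ 27(1−ρ) + 12ρ = 27 − 15ρ.
So 15ρ ≥ 2, i.e. ρ ≥ 2/15.

2/15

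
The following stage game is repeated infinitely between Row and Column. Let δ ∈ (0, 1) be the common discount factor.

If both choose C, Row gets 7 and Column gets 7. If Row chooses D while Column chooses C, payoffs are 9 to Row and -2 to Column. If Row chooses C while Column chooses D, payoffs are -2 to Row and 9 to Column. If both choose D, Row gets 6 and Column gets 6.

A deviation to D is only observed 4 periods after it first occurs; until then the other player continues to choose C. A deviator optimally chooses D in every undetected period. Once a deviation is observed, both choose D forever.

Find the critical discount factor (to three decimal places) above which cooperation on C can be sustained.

The best deviation is to choose D for all 4 undetected periods, earning 9 each, then 6 forever once detected.
Deviation value: 9(1−δ^4)/(1−δ) + 6δ^4/(1−δ); cooperation value: 7/(1−δ).
IC: 7 ≥ 9(1−δ^4) + 6δ^4 = 9 − 3δ^4.
So δ^4 ≥ 2/3, giving δ ≥ (2/3)^(1/4) ≈ 0.904.

0.904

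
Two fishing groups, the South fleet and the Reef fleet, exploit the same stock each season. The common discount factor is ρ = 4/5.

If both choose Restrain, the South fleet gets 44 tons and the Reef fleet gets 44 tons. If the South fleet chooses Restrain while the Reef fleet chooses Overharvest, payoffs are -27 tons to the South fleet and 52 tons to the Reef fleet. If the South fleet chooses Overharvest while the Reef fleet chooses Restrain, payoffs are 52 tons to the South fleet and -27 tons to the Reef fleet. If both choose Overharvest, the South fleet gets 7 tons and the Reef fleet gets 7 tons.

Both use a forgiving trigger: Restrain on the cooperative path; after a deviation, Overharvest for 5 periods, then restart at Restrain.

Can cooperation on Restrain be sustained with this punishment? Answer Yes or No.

A one-shot deviation gives 52 now, then 7 for 5 periods, then back to 44.
Gain from deviating: (52−44) today; loss: (44−7) in each of the next 5 periods.
No-deviation condition: (44−7)(ρ+…+ρ^5) ≥ 52−44, i.e. ρ+…+ρ^5 ≥ 8/37.
At ρ = 4/5: ρ+…+ρ^5 = 2.6893 ≥ 0.2162.
So cooperation is sustainable.

Yes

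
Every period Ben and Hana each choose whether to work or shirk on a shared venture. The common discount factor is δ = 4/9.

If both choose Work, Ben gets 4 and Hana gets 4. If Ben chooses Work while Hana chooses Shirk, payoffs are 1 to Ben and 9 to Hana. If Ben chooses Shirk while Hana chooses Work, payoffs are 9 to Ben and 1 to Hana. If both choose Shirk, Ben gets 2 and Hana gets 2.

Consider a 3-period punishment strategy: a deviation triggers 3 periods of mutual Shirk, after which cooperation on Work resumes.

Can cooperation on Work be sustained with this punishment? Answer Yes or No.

Comparing payoff streams over the 4 periods until play realigns: cooperate → 4(1+δ+…+δ^3); deviate → 9 + 2(δ+…+δ^3).
Cooperation is sustained iff (4−2)(δ+…+δ^3) ≥ 9−4.
δ+…+δ^3 = 4/9·(1−(4/9)^3)/(1−4/9) = 0.7298, and (9−4)/(4−2) = 2.5000.
0.7298 < 2.5000, so cooperation is not sustainable.

No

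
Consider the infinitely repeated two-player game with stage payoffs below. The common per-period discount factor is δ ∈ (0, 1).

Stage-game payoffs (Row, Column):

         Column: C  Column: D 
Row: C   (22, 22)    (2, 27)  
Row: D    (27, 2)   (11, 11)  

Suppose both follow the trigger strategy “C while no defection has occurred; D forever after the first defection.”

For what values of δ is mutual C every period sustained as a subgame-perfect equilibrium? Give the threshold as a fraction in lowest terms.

Cooperation forever yields 22 each period: 22/(1−δ).
Deviating yields 27 once, then 11 forever: 27 + 11δ/(1−δ).
No profitable deviation requires 22/(1−δ) ≥ 27 + 11δ/(1−δ).
Multiplying by (1−δ): 22 ≥ 27(1−δ) + 11δ = 27 − 16δ.
So 16δ ≥ 5, i.e. δ ≥ 5/16.

5/16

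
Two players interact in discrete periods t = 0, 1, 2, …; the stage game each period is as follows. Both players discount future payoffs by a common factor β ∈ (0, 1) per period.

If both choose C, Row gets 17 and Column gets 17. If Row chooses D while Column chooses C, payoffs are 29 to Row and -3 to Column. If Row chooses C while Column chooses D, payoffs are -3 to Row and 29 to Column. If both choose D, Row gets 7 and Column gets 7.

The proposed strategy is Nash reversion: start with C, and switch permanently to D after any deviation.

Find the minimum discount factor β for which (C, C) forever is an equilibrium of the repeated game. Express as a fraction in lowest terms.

6/11

One-period gain from deviating is 29 − 17 = 12. The loss is 17 − 7 = 10 in every subsequent period, with present value 10·β/(1−β).
Deviation is unprofitable when 10·β/(1−β) ≥ 12, i.e. β/(1−β) ≥ 6/5.
Equivalently β ≥ 12/(12+10) = 6/11.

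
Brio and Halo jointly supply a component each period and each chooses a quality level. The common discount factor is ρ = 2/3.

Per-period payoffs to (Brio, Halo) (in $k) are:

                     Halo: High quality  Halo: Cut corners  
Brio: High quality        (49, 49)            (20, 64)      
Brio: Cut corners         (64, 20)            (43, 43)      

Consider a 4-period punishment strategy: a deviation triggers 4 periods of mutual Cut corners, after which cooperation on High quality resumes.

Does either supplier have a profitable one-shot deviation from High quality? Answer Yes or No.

Yes

A one-shot deviation gives 64 now, then 43 for 4 periods, then back to 49.
Gain from deviating: (64−49) today; loss: (49−43) in each of the next 4 periods.
No-deviation condition: (49−43)(ρ+…+ρ^4) ≥ 64−49, i.e. ρ+…+ρ^4 ≥ 5/2.
At ρ = 2/3: ρ+…+ρ^4 = 1.6049 < 2.5000.
So cooperation is not sustainable.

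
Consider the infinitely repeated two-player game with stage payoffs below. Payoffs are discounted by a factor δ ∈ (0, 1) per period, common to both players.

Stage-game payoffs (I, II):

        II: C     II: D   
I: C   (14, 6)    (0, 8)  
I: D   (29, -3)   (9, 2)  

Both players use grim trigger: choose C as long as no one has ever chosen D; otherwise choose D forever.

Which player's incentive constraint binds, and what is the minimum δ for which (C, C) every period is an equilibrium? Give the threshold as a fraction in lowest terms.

I; δ ≥ 3/4

I: cooperation gives 14 each period; deviation gives 29 once then 9 forever.
  14/(1−δ) ≥ 29 + 9δ/(1−δ) ⇒ δ ≥ 15/20 = 3/4.
II: cooperation gives 6 each period; deviation gives 8 once then 2 forever.
  δ ≥ 2/6 = 1/3.
Both must hold, so the binding constraint is I's: δ ≥ 3/4.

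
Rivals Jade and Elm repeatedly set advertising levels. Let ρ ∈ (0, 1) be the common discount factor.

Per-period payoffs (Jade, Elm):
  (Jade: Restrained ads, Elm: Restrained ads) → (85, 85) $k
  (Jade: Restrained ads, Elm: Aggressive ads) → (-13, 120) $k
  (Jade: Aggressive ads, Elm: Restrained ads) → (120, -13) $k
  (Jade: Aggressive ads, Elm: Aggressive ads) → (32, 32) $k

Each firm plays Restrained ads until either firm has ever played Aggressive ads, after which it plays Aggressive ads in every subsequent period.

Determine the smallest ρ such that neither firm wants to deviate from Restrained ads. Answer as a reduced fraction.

Cooperation forever yields 85 each period: 85/(1−ρ).
Deviating yields 120 once, then 32 forever: 120 + 32ρ/(1−ρ).
No profitable deviation requires 85/(1−ρ) ≥ 120 + 32ρ/(1−ρ).
Multiplying by (1−ρ): 85 ≥ 120(1−ρ) + 32ρ = 120 − 88ρ.
So 88ρ ≥ 35, i.e. ρ ≥ 35/88.

35/88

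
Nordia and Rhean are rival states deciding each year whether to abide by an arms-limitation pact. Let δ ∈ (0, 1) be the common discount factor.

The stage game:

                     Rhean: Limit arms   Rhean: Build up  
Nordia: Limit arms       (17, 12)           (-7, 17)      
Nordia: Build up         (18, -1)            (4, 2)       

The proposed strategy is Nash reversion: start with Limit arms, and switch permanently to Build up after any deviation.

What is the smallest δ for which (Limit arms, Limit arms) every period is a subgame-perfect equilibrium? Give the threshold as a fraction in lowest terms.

Nordia's threshold: (18−17)/(18−4) = 1/14.
Rhean's threshold: (17−12)/(17−2) = 1/3.
1/14 < 1/3, so Rhean binds and δ* = 1/3.

1/3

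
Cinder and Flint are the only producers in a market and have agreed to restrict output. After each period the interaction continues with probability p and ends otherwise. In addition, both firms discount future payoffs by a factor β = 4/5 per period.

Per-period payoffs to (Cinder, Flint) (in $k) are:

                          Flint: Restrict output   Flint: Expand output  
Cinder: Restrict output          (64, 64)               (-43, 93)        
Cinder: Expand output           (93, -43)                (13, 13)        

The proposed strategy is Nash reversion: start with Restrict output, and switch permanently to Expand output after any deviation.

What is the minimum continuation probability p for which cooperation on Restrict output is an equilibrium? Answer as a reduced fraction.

29/64

Expected continuation weight on next period's payoff is β·p = 4/5·p, which plays the role of the discount factor.
Cooperation requires 4/5·p ≥ (93−64)/(93−13) = 29/80, hence p ≥ 29/64.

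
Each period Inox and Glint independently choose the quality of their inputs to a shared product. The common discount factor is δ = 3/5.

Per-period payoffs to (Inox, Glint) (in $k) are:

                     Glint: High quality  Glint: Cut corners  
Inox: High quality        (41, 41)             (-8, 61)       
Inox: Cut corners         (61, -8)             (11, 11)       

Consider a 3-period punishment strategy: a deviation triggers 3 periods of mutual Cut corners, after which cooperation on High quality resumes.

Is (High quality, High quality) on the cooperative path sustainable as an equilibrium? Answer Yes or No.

A one-shot deviation gives 61 now, then 11 for 3 periods, then back to 41.
Gain from deviating: (61−41) today; loss: (41−11) in each of the next 3 periods.
No-deviation condition: (41−11)(δ+…+δ^3) ≥ 61−41, i.e. δ+…+δ^3 ≥ 2/3.
At δ = 3/5: δ+…+δ^3 = 1.1760 ≥ 0.6667.
So cooperation is sustainable.

Yes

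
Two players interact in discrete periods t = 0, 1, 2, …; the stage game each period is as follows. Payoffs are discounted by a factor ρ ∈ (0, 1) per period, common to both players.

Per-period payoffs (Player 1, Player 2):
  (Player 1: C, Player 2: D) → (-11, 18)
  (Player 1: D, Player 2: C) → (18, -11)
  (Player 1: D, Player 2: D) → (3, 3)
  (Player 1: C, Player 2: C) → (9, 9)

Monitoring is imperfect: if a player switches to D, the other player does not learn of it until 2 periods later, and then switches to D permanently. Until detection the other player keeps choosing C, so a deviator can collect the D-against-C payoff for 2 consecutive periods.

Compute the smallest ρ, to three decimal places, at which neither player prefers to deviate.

The best deviation is to choose D for all 2 undetected periods, earning 18 each, then 3 forever once detected.
Deviation value: 18(1−ρ^2)/(1−ρ) + 3ρ^2/(1−ρ); cooperation value: 9/(1−ρ).
IC: 9 ≥ 18(1−ρ^2) + 3ρ^2 = 18 − 15ρ^2.
So ρ^2 ≥ 9/15 = 3/5, giving ρ ≥ (3/5)^(1/2) ≈ 0.775.

0.775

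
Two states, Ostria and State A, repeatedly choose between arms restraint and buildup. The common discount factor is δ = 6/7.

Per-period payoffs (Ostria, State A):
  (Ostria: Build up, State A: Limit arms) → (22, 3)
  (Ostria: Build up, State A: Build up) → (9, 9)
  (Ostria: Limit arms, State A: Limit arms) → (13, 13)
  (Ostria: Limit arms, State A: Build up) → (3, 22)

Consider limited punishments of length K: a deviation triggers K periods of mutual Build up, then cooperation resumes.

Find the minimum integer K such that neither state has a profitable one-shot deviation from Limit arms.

4

No profitable deviation requires (13−9)(δ+…+δ^K) ≥ 22−13, i.e. δ+…+δ^K ≥ 9/4 ≈ 2.2500.
With δ = 6/7, the partial sums are K=1: 0.8571, K=2: 1.5918, K=3: 2.2216, K=4: 2.7613.
K = 4 is the first length at which the sum reaches 2.2500.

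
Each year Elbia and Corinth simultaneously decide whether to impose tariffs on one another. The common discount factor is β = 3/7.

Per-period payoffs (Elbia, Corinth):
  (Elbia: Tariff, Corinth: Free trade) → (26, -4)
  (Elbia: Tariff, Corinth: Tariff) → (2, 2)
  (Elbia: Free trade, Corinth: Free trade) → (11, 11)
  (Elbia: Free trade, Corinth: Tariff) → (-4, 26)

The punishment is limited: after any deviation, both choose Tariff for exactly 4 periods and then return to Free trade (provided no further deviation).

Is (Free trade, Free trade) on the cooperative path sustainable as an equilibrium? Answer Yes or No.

No

Comparing payoff streams over the 5 periods until play realigns: cooperate → 11(1+β+…+β^4); deviate → 26 + 2(β+…+β^4).
Cooperation is sustained iff (11−2)(β+…+β^4) ≥ 26−11.
β+…+β^4 = 3/7·(1−(3/7)^4)/(1−3/7) = 0.7247, and (26−11)/(11−2) = 1.6667.
0.7247 < 1.6667, so cooperation is not sustainable.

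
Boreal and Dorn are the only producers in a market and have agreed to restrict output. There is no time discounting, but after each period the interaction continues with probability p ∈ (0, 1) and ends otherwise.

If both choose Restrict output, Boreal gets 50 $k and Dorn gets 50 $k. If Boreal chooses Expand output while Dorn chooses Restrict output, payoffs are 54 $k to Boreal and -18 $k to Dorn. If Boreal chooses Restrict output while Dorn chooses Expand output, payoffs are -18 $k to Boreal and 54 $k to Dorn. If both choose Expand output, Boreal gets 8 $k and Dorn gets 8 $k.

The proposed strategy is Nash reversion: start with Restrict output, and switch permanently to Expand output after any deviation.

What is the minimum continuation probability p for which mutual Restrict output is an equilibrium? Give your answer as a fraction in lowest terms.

2/23

With no time discounting, the continuation probability p plays the role of the discount factor.
Grim-trigger IC: 50/(1−p) ≥ 54 + 8p/(1−p) ⇒ p ≥ (54−50)/(54−8) = 2/23.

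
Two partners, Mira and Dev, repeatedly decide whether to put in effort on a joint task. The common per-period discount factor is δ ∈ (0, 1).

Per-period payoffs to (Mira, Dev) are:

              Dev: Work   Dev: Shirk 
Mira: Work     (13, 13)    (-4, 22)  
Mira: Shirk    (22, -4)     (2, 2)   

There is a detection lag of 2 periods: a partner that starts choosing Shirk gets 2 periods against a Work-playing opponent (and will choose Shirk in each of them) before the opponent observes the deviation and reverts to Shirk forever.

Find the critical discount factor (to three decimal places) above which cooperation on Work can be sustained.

Deviating for the 2 undetected periods gains 22−13 = 9 per period over cooperation, then loses 13−2 = 11 per period forever once punishment starts.
Gain: 9(1 + δ + … + δ^1); loss: 11·δ^2/(1−δ).
No profitable deviation ⇔ 9(1−δ^2) ≤ 11·δ^2, i.e. δ^2 ≥ 9/(9+11) = 9/20.
Hence δ ≥ (9/20)^(1/2) ≈ 0.671.

0.671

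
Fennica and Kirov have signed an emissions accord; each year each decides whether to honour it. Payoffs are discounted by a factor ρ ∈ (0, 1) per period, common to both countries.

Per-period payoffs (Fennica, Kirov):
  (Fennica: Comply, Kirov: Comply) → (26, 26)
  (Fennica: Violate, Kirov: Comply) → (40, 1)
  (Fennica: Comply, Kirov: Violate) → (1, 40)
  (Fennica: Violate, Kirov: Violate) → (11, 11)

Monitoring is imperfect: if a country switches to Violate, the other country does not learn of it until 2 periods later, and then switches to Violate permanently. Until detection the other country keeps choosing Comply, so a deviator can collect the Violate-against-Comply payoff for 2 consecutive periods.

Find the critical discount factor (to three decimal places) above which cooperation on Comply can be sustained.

A deviator earns 40 for 2 periods, then 11 forever; cooperating earns 26 forever. Multiplying the IC by (1−ρ):
26 ≥ 40(1−ρ^2) + 11ρ^2, so 29·ρ^2 ≥ 14 and ρ^2 ≥ 14/29.
ρ ≥ (14/29)^(1/2) ≈ 0.695.

0.695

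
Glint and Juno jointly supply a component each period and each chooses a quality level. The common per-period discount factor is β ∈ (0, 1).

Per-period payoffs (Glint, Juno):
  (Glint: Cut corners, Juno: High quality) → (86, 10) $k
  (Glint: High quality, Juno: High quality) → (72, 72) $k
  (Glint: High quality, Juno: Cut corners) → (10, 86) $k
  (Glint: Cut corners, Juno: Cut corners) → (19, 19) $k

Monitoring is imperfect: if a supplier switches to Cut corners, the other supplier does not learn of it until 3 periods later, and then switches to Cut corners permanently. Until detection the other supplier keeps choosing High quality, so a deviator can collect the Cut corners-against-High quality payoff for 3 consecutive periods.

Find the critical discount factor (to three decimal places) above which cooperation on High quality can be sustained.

0.593

The best deviation is to choose Cut corners for all 3 undetected periods, earning 86 each, then 19 forever once detected.
Deviation value: 86(1−β^3)/(1−β) + 19β^3/(1−β); cooperation value: 72/(1−β).
IC: 72 ≥ 86(1−β^3) + 19β^3 = 86 − 67β^3.
So β^3 ≥ 14/67, giving β ≥ (14/67)^(1/3) ≈ 0.593.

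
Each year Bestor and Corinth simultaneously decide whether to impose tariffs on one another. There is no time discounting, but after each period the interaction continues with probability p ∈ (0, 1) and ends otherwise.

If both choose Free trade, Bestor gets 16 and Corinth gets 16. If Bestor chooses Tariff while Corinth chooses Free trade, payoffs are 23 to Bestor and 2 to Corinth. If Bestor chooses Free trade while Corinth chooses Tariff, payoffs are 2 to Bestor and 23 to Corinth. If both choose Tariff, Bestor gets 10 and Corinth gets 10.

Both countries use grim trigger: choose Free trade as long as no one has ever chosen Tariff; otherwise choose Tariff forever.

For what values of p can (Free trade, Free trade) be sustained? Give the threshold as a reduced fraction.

7/13

Expected cooperation value is 16 + p·16 + p²·16 + … = 16/(1−p); deviation gives 23 + p·10/(1−p).
16 ≥ 23(1−p) + 10p ⇒ 13p ≥ 7 ⇒ p ≥ 7/13.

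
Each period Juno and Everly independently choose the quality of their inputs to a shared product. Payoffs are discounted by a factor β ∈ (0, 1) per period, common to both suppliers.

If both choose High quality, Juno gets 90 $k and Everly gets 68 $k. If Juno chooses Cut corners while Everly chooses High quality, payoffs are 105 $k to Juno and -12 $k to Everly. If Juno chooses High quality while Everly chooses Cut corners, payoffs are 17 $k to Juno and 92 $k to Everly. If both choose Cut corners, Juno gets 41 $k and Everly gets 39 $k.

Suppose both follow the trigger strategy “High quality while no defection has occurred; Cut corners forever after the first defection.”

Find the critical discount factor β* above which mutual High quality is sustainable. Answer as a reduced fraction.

Juno's threshold: (105−90)/(105−41) = 15/64.
Everly's threshold: (92−68)/(92−39) = 24/53.
15/64 < 24/53, so Everly binds and β* = 24/53.

24/53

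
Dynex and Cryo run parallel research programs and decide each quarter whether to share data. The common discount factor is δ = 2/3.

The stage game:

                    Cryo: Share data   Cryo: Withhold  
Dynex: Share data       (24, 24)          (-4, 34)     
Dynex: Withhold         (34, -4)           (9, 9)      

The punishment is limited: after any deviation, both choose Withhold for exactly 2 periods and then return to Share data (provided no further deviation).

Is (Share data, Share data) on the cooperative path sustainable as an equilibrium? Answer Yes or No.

Yes

IC: δ+…+δ^2 ≥ (34−24)/(24−9) = 2/3.
At δ = 2/3: partial sum = 1.1111 ≥ 0.6667. Cooperation sustainable.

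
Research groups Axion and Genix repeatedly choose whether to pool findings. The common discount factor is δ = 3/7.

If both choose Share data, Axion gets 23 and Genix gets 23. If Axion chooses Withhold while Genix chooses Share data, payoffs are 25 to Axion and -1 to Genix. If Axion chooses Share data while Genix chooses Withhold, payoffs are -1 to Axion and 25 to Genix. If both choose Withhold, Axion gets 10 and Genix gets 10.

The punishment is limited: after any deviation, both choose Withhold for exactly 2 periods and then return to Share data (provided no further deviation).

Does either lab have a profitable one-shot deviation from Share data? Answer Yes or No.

No

IC: δ+…+δ^2 ≥ (25−23)/(23−10) = 2/13.
At δ = 3/7: partial sum = 0.6122 ≥ 0.1538. Cooperation sustainable.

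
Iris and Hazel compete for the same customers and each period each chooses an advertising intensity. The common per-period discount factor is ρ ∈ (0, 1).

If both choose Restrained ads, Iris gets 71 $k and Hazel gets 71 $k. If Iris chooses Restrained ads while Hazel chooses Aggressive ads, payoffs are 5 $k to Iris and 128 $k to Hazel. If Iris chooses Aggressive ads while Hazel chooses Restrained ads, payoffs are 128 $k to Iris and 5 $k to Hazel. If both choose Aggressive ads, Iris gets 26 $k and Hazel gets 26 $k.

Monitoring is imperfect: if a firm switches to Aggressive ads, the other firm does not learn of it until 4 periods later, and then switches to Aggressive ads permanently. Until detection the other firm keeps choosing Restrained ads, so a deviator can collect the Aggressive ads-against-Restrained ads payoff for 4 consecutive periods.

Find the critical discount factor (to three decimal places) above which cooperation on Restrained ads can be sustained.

The best deviation is to choose Aggressive ads for all 4 undetected periods, earning 128 each, then 26 forever once detected.
Deviation value: 128(1−ρ^4)/(1−ρ) + 26ρ^4/(1−ρ); cooperation value: 71/(1−ρ).
IC: 71 ≥ 128(1−ρ^4) + 26ρ^4 = 128 − 102ρ^4.
So ρ^4 ≥ 57/102 = 19/34, giving ρ ≥ (19/34)^(1/4) ≈ 0.865.

0.865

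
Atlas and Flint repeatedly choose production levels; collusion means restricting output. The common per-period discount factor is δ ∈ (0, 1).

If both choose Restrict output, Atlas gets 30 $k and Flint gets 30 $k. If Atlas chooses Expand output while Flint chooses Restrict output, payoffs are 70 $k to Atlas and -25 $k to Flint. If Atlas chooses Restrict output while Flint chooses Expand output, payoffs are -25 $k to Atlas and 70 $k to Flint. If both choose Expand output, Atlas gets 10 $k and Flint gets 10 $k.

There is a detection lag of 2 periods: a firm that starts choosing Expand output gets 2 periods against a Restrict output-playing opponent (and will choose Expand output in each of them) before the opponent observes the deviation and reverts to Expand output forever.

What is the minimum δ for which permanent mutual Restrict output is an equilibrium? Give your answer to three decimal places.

Deviating for the 2 undetected periods gains 70−30 = 40 per period over cooperation, then loses 30−10 = 20 per period forever once punishment starts.
Gain: 40(1 + δ + … + δ^1); loss: 20·δ^2/(1−δ).
No profitable deviation ⇔ 40(1−δ^2) ≤ 20·δ^2, i.e. δ^2 ≥ 40/(40+20) = 2/3.
Hence δ ≥ (2/3)^(1/2) ≈ 0.816.

0.816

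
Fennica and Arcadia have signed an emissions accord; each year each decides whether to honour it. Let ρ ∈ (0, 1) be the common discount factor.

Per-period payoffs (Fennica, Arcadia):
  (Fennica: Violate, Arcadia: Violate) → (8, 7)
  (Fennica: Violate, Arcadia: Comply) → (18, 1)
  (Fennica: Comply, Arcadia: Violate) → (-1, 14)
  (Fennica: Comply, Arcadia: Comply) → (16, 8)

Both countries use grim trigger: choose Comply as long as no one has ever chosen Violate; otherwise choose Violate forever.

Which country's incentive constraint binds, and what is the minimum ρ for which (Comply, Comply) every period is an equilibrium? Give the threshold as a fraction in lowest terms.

For Fennica: deviation gain 18−16 = 2, per-period punishment loss 16−8 = 8. IC gives ρ ≥ 2/10 = 1/5.
For Arcadia: gain 6, loss 1 per period, so ρ ≥ 6/7.
The tighter constraint is Arcadia's, so cooperation needs ρ ≥ 6/7.

Arcadia; ρ ≥ 6/7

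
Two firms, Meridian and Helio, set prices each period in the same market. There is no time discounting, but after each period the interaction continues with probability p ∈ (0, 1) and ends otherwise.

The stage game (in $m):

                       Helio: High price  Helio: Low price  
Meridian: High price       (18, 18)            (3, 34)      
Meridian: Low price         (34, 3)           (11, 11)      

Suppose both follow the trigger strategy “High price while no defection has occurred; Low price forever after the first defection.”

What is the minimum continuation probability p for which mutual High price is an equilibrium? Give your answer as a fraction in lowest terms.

Expected cooperation value is 18 + p·18 + p²·18 + … = 18/(1−p); deviation gives 34 + p·11/(1−p).
18 ≥ 34(1−p) + 11p ⇒ 23p ≥ 16 ⇒ p ≥ 16/23.

16/23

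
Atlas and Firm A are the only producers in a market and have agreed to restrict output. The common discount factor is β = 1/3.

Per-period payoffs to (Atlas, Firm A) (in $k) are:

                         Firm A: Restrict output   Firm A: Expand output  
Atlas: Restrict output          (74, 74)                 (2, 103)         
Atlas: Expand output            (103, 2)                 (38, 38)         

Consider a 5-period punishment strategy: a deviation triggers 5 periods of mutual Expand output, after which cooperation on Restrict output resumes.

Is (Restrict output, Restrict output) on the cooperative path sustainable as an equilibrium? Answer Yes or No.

No

IC: β+…+β^5 ≥ (103−74)/(74−38) = 29/36.
At β = 1/3: partial sum = 0.4979 < 0.8056. Cooperation not sustainable.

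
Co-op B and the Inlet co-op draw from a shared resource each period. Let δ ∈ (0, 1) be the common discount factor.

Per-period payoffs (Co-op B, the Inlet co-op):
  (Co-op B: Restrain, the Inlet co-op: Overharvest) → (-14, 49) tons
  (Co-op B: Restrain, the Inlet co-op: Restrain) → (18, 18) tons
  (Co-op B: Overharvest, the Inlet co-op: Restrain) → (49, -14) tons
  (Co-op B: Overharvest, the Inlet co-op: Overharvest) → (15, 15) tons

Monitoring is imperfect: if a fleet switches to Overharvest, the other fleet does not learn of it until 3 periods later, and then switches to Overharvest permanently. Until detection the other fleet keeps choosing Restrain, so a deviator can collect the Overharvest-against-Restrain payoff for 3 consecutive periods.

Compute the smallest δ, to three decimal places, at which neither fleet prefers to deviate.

A deviator earns 49 for 3 periods, then 15 forever; cooperating earns 18 forever. Multiplying the IC by (1−δ):
18 ≥ 49(1−δ^3) + 15δ^3, so 34·δ^3 ≥ 31 and δ^3 ≥ 31/34.
δ ≥ (31/34)^(1/3) ≈ 0.970.

0.970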